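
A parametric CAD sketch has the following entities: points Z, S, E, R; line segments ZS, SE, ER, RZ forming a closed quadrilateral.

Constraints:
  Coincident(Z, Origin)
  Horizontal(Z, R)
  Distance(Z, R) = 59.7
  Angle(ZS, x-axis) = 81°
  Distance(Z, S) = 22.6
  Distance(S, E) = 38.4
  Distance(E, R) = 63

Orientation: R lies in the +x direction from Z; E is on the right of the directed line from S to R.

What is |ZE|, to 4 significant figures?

15.83

Checks: |SE| = 38.40 ✓; |ER| = 63.00 ✓.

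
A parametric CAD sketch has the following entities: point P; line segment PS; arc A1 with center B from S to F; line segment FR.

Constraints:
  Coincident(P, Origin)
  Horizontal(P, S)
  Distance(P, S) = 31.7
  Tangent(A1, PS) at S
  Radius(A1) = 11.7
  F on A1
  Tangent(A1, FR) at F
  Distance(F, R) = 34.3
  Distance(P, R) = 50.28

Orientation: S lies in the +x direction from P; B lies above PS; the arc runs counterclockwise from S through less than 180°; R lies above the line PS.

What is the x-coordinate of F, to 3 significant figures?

41.0

P is at the origin; PS is horizontal with |PS| = 31.7 and S on the +x side, so S = (31.7, 0.00). Since A1 is tangent to PS there, BS ⟂ PS, so B = S + (0, 11.7) = (31.7, 11.7). Since BF ⟂ FR (tangency), |BR| = √(11.7² + 34.3²) = 36.2 regardless of where F sits on A1. So R lies on both circle(P, 50.28) and circle(B, 36.2); the above-PS intersection is R = (20.2, 46.1). F is the foot of the tangent from R: F = (41.0, 18.8).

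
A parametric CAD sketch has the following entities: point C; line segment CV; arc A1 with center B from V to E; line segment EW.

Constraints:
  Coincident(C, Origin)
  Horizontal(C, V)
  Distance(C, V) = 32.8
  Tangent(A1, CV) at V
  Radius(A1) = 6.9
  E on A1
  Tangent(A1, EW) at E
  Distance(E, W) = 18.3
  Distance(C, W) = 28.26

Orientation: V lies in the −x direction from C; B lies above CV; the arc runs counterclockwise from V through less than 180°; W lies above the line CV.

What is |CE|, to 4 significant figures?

26.81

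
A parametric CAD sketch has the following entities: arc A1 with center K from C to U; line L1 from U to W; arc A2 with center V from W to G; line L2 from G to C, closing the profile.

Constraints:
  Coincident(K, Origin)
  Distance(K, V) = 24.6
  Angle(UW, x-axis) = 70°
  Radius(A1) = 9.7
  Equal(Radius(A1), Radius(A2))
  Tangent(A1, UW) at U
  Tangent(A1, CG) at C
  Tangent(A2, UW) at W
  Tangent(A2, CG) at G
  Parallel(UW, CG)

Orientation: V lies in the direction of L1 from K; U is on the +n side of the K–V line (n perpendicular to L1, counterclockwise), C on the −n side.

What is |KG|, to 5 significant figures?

26.443

Tangency of A1 to both parallel lines with radius 9.7 puts U and C at K ± 9.7·n: U = (-9.1150, 3.3176), C = (9.1150, -3.3176). Equal radii place W and G the same way about V: W = V + 9.7·n = (-0.70132, 26.434), G = V − 9.7·n = (17.529, 19.799). Then |KG| = |G − K| = 26.443.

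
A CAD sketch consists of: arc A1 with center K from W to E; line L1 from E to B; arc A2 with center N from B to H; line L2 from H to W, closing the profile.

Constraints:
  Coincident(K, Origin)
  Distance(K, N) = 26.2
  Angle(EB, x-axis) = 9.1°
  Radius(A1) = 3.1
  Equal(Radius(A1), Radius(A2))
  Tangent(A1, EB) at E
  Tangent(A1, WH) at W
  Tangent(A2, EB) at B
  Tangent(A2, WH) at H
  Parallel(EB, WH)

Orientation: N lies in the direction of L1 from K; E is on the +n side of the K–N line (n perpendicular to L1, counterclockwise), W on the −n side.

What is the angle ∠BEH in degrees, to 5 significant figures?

13.314°

The slot axis is L1's direction at 9.1°, so u = (cos 9.1°, sin 9.1°) = (0.98741, 0.15816) and n = (−sin 9.1°, cos 9.1°) = (-0.15816, 0.98741). K is at the origin and N lies 26.2 along u from K, so N = 26.2·u = (25.870, 4.1437). Tangency of A1 to both parallel lines with radius 3.1 puts E and W at K ± 3.1·n: E = (-0.49029, 3.0610), W = (0.49029, -3.0610). Equal radii place B and H the same way about N: B = N + 3.1·n = (25.380, 7.2047), H = N − 3.1·n = (26.361, 1.0828). Then cos ∠BEH = EB·EH / (|EB||EH|), giving 13.314°.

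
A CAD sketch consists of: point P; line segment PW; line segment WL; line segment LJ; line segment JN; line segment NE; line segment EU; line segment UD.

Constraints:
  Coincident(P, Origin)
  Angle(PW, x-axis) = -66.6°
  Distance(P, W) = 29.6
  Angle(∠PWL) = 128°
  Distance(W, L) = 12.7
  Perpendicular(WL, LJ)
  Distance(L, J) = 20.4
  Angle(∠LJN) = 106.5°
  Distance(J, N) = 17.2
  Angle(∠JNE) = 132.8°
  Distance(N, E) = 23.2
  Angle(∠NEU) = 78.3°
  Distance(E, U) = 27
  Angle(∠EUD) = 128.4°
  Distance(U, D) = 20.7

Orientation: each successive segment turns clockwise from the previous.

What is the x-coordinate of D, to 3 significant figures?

8.96

∠NEU = 78.3° gives EU at -71.0° from the x-axis; with |EU| = 27.0, U = (20.1, -25.4). ∠EUD = 128.4° gives UD at -123° from the x-axis; with |UD| = 20.7, D = (8.96, -42.9). So D.x = 8.96.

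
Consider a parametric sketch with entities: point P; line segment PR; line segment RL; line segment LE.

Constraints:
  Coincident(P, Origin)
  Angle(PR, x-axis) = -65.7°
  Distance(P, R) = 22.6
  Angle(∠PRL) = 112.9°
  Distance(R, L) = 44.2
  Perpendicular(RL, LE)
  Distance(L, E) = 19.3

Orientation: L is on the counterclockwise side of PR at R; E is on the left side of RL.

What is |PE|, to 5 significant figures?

53.016

P is at the origin; PR runs at -65.7° with length 22.6, so R = 22.6·(cos -65.7°, sin -65.7°) = (9.3002, -20.598). ∠PRL = 112.9°, so RL runs at -65.7° + (180° − 112.9°) = 1.4000° from the x-axis; with |RL| = 44.2, L = R + 44.2·(cos 1.4000°, sin 1.4000°) = (53.487, -19.518). RL is perpendicular to LE; with |LE| = 19.3 on the left of RL, E = L + 19.3·(-0.024432, 0.99970) = (53.015, -0.22357). Then |PE| = |E − P| = 53.016.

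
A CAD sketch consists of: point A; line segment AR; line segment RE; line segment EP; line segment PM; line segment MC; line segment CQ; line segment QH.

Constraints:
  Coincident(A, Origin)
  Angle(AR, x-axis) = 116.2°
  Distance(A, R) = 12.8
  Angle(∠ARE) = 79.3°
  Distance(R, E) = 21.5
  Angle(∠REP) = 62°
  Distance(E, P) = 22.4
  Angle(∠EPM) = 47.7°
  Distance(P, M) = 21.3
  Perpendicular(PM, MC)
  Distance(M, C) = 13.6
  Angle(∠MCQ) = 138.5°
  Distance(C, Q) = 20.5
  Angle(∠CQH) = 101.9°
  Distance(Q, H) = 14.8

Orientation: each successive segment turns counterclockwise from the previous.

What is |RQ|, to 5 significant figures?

35.748

PM ⟂ MC, so MC runs at -162.80°; with |MC| = 13.6, C = (-21.850, 5.3996). ∠MCQ = 138.5° gives CQ at -121.30° from the x-axis; with |CQ| = 20.5, Q = (-32.500, -12.117). Then |RQ| = |Q − R| = 35.748.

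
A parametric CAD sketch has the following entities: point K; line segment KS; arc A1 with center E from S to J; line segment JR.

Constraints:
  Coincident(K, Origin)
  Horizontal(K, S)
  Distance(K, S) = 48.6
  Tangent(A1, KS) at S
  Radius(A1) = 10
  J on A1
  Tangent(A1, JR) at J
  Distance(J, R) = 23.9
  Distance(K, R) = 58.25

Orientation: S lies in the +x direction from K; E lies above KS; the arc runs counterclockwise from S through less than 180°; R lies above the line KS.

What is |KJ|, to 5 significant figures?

59.257

Checks: |ES| = 10.00 ✓; |EJ| = 10.00 ✓; ∠(EJ, JR) = 90.00° ✓; |JR| = 23.90 ✓; |KR| = 58.25 ✓.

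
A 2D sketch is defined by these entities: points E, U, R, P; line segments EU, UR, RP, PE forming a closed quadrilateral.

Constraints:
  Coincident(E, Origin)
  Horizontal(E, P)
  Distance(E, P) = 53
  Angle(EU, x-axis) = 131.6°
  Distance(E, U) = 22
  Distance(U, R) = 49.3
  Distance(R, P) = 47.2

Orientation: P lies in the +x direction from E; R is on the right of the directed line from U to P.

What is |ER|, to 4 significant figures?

27.68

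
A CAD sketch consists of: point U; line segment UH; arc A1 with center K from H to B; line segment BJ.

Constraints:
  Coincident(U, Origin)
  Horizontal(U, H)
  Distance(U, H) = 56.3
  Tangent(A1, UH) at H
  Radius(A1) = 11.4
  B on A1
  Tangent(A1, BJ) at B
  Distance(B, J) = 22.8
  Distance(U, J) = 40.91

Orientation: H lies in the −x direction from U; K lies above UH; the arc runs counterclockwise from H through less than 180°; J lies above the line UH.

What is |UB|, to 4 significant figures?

47.30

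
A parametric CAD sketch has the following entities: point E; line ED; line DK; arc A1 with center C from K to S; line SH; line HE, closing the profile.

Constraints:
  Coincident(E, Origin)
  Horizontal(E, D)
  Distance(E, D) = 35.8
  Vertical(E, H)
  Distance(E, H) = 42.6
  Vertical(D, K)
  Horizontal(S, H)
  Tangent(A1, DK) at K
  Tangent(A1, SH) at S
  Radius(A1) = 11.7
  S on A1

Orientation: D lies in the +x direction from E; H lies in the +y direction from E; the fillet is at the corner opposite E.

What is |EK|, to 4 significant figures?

47.29

E is at the origin; E and D share the same y with |ED| = 35.8 and D on the +x side, so D = (35.80, 0.000). EH is vertical with |EH| = 42.6 and H on the +y side, so H = (0.000, 42.60). The virtual corner opposite E is at (35.80, 42.60). Tangency of A1 to DK means the radius CK is perpendicular to DK and the tangent condition forces CS to be normal to SH, with radius 11.7, so the center C sits 11.7 in from both sides at C = (24.10, 30.90). That places the tangent points at K = (35.80, 30.90) on DK and S = (24.10, 42.60) on SH. Then |EK| = |K − E| = 47.29.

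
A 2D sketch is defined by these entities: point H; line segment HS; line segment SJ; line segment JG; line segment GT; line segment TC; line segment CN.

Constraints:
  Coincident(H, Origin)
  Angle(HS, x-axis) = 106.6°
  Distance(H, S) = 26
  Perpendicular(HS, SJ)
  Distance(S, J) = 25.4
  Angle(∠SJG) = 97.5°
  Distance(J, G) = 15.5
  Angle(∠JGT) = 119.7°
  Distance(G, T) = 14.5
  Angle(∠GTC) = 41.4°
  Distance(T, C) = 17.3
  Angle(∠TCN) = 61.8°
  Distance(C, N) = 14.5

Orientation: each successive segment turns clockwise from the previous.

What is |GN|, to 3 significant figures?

3.22

H is at the origin; HS runs at 106.6° with length 26.0, so S = (-7.43, 24.9). The perpendicularity gives SJ at right angles to HS, so SJ runs at 16.6°; with |SJ| = 25.4, J = (16.9, 32.2). ∠SJG = 97.5° gives JG at -65.9° from the x-axis; with |JG| = 15.5, G = (23.2, 18.0). ∠JGT = 119.7° gives GT at -126° from the x-axis; with |GT| = 14.5, T = (14.7, 6.32). ∠GTC = 41.4° gives TC at 95.2° from the x-axis; with |TC| = 17.3, C = (13.1, 23.6). ∠TCN = 61.8° gives CN at -23.0° from the x-axis; with |CN| = 14.5, N = (26.5, 17.9). Then |GN| = |N − G| = 3.22.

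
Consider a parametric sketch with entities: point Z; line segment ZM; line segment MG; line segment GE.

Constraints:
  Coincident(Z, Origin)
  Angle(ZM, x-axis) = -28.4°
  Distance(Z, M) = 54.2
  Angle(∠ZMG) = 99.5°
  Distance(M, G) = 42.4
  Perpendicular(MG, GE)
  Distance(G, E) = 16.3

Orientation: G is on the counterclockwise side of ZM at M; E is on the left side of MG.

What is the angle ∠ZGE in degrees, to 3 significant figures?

43.8°

∠ZMG = 99.5°, so MG runs at -28.4° + (180° − 99.5°) = 52.1° from the x-axis; with |MG| = 42.4, G = M + 42.4·(cos 52.1°, sin 52.1°) = (73.7, 7.68). MG is perpendicular to GE; with |GE| = 16.3 on the left of MG, E = G + 16.3·(-0.789, 0.614) = (60.9, 17.7). Then cos ∠ZGE = GZ·GE / (|GZ||GE|), giving 43.8°.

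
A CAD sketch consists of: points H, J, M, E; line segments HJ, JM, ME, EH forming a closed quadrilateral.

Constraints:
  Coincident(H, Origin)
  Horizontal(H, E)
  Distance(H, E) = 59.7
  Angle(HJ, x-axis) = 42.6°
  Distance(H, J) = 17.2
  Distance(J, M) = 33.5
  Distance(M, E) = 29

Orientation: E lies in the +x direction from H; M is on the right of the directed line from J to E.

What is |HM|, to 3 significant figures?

37.0

Checks: |JM| = 33.50 ✓; |ME| = 29.00 ✓.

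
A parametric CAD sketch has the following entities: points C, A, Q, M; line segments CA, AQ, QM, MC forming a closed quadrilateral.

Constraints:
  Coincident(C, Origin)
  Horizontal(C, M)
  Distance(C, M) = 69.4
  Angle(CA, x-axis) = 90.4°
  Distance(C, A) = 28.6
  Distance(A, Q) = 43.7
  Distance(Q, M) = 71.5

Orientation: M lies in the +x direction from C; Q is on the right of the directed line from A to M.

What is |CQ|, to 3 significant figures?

15.1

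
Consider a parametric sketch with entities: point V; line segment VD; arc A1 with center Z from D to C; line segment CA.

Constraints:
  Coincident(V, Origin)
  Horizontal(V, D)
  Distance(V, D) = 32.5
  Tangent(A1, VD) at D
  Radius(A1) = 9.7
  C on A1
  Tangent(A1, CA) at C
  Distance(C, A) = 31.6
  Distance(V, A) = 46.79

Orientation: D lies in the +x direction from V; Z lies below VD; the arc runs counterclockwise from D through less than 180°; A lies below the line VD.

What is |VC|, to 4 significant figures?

24.72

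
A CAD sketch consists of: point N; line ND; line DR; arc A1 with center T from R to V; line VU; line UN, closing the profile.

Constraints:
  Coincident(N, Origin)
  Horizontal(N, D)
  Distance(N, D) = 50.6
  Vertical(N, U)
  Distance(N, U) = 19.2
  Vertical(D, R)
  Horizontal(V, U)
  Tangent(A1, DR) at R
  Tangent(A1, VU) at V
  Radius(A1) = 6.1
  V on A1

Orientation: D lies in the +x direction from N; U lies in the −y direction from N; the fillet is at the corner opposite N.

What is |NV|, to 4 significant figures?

48.47

The virtual corner opposite N is at (50.60, -19.20). A1 meets DR tangentially, so TR is at right angles to DR and tangency of A1 to VU means the radius TV is perpendicular to VU, with radius 6.1, so the center T sits 6.1 in from both sides at T = (44.50, -13.10). That places the tangent points at R = (50.60, -13.10) on DR and V = (44.50, -19.20) on VU. Then |NV| = |V − N| = 48.47.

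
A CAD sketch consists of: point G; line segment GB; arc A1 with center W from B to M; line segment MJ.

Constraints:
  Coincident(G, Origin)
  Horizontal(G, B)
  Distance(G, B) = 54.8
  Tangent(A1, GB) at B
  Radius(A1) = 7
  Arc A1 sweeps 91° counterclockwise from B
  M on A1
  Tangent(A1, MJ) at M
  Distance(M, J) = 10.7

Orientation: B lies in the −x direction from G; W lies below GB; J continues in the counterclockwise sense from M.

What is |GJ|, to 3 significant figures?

64.1

G is at the origin; G and B share the same y with |GB| = 54.8 and B on the −x side, so B = (-54.8, 0.00). Tangency of A1 to GB means the radius WB is perpendicular to GB, so W = B + (0, -7) = (-54.8, -7.00). On A1, B sits at bearing 90° from W; a 91° counterclockwise sweep puts M at bearing 181°, so M = W + 7.0·(cos 181°, sin 181°) = (-61.8, -7.12). A1 meets MJ tangentially, so WM is at right angles to MJ, so MJ runs along (−sin 181°, cos 181°); with |MJ| = 10.7, J = (-61.6, -17.8). Then |GJ| = |J − G| = 64.1.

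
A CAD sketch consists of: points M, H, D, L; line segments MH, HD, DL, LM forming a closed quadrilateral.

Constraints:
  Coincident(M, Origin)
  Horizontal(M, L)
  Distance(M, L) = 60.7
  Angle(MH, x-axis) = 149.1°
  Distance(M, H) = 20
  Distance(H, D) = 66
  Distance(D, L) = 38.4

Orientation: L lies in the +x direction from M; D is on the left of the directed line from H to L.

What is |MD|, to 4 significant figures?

56.14

M is at the origin; M and L share the same y with |ML| = 60.7 and L in +x, so L = (60.7, 0). MH runs at 149.1° with |MH| = 20.0, so H = (-17.16, 10.27). D is determined by |HD| = 66.0 and |DL| = 38.4 together: it lies at the intersection of circle(H, 66.0) and circle(L, 38.4). With |HL| = 78.54, the foot of the radical line on HL is 57.61 from H and the perpendicular offset is √(66.0² − 57.61²) = 32.20. Taking the left-of-HL solution: D = (44.17, 34.66).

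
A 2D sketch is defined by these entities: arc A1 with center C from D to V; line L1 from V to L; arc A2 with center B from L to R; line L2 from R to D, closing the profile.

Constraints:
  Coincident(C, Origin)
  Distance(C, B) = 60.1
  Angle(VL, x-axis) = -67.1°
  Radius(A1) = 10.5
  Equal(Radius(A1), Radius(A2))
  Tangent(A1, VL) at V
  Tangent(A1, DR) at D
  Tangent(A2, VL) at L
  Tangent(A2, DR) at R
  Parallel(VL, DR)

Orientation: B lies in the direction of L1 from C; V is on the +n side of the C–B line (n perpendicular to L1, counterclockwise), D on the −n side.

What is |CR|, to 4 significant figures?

61.01

Tangency of A1 to both parallel lines with radius 10.5 puts V and D at C ± 10.5·n: V = (9.672, 4.086), D = (-9.672, -4.086). Equal radii place L and R the same way about B: L = B + 10.5·n = (33.06, -51.28), R = B − 10.5·n = (13.71, -59.45). Then |CR| = |R − C| = 61.01.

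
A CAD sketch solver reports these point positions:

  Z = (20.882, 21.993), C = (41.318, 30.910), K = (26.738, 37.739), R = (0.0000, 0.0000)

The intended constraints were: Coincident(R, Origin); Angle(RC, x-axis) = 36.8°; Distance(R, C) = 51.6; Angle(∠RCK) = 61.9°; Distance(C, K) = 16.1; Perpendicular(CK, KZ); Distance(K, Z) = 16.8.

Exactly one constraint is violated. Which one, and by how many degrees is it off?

Perpendicular(CK, KZ) — off by 4.70°.

R = (0.00, 0.00) ✓; RC at 36.80° ✓; |RC| = 51.60 ✓; ∠RCK = 61.90° ✓; |CK| = 16.10 ✓; ∠(CK, KZ) = 94.70° ✗; |KZ| = 16.80 ✓.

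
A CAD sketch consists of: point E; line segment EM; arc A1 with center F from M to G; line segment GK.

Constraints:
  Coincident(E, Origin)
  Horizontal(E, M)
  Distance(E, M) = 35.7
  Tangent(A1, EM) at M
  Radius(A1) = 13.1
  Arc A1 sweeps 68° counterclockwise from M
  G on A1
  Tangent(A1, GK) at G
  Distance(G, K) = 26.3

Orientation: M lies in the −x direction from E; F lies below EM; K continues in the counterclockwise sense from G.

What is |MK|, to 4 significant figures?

39.31

E is at the origin; EM is horizontal with |EM| = 35.7 and M on the −x side, so M = (-35.70, 0.000). A1 meets EM tangentially, so FM is at right angles to EM, so F = M + (0, -13.1) = (-35.70, -13.10). On A1, M sits at bearing 90° from F; a 68° counterclockwise sweep puts G at bearing 158°, so G = F + 13.1·(cos 158°, sin 158°) = (-47.85, -8.193). Tangency of A1 to GK means the radius FG is perpendicular to GK, so GK runs along (−sin 158°, cos 158°); with |GK| = 26.3, K = (-57.70, -32.58). Then |MK| = |K − M| = 39.31.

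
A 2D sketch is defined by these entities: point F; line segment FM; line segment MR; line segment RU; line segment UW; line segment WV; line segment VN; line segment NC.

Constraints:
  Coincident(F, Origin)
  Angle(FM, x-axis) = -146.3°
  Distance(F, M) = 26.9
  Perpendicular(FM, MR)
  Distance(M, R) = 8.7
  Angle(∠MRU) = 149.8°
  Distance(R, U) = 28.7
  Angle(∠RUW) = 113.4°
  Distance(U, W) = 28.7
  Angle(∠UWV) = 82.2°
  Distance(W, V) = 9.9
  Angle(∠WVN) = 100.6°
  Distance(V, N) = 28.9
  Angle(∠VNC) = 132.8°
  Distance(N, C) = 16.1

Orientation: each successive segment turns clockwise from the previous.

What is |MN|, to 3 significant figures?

25.4

F is at the origin; FM runs at -146.3° with length 26.9, so M = (-22.4, -14.9). FM is perpendicular to MR, so MR runs at 124°; with |MR| = 8.7, R = (-27.2, -7.69). ∠MRU = 149.8° gives RU at 93.5° from the x-axis; with |RU| = 28.7, U = (-29.0, 21.0). ∠RUW = 113.4° gives UW at 26.9° from the x-axis; with |UW| = 28.7, W = (-3.36, 33.9). ∠UWV = 82.2° gives WV at -70.9° from the x-axis; with |WV| = 9.9, V = (-0.125, 24.6). ∠WVN = 100.6° gives VN at -150° from the x-axis; with |VN| = 28.9, N = (-25.2, 10.3). Then |MN| = |N − M| = 25.4.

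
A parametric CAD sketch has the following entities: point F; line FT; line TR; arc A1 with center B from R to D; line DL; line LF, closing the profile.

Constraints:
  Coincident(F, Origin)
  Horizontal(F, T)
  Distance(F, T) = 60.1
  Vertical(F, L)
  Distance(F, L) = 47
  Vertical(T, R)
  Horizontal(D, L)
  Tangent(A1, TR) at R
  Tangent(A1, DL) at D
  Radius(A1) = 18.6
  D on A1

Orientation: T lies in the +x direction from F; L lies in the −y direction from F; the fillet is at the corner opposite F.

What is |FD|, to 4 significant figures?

62.70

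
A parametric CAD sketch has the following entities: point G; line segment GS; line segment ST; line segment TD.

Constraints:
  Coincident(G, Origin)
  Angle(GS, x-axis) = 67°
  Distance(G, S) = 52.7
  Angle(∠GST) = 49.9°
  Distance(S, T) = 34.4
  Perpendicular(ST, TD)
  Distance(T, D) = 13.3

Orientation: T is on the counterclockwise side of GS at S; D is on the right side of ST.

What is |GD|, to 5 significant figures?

53.613

G is at the origin; GS runs at 67.0° with length 52.7, so S = 52.7·(cos 67.0°, sin 67.0°) = (20.592, 48.511). ∠GST = 49.9°, so ST runs at 67.0° + (180° − 49.9°) = 197.10° from the x-axis; with |ST| = 34.4, T = S + 34.4·(cos 197.10°, sin 197.10°) = (-12.288, 38.396). The perpendicularity gives TD at right angles to ST; with |TD| = 13.3 on the right of ST, D = T + 13.3·(-0.29404, 0.95579) = (-16.198, 51.108). Then |GD| = |D − G| = 53.613.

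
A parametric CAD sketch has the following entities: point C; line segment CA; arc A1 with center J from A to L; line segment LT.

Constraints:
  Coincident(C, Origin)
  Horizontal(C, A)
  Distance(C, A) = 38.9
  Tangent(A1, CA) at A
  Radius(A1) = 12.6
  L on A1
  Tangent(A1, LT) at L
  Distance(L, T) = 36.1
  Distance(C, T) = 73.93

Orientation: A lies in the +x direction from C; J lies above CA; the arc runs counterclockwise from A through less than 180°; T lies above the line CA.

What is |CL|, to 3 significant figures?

52.3

Checks: ∠(JA, AC) = 90.00° ✓; |JL| = 12.60 ✓; ∠(JL, LT) = 90.00° ✓; |LT| = 36.10 ✓; |CT| = 73.93 ✓.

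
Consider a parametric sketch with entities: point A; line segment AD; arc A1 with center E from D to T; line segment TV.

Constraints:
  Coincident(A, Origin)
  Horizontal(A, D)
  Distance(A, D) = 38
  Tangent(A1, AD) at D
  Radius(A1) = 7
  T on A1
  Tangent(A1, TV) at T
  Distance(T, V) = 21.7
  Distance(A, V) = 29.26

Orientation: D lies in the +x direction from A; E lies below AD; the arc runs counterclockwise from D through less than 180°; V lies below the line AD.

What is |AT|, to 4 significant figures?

32.32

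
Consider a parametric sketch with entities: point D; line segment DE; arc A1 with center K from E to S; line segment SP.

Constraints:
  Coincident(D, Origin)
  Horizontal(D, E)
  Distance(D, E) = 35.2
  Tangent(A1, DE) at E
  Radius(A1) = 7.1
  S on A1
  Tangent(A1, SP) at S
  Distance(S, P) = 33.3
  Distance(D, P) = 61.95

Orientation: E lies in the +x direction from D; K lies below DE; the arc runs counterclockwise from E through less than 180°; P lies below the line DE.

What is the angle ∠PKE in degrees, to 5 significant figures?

156.79°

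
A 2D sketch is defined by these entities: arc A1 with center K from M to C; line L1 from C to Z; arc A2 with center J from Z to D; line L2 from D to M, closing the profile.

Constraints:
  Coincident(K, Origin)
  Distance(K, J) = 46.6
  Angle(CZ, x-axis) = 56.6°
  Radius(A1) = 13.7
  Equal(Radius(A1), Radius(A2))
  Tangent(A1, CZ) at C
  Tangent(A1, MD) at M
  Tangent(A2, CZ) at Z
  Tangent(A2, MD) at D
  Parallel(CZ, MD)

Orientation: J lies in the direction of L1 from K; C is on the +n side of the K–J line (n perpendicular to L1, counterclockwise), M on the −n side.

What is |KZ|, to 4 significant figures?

48.57

The slot axis is L1's direction at 56.6°, so u = (cos 56.6°, sin 56.6°) = (0.5505, 0.8348) and n = (−sin 56.6°, cos 56.6°) = (-0.8348, 0.5505). K is at the origin and J lies 46.6 along u from K, so J = 46.6·u = (25.65, 38.90). Tangency of A1 to both parallel lines with radius 13.7 puts C and M at K ± 13.7·n: C = (-11.44, 7.542), M = (11.44, -7.542). Equal radii place Z and D the same way about J: Z = J + 13.7·n = (14.21, 46.45), D = J − 13.7·n = (37.09, 31.36). Then |KZ| = |Z − K| = 48.57.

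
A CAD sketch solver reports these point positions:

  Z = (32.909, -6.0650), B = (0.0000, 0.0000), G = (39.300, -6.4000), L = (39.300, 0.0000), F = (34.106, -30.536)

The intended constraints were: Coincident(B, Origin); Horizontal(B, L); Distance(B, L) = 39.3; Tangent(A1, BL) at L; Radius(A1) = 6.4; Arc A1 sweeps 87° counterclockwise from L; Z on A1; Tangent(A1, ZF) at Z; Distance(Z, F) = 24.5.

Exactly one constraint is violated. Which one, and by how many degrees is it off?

Tangent(A1, ZF) at Z — off by 5.80°.

B = (0.00, 0.00) ✓; B.y = 0.00, L.y = 0.00 ✓; |BL| = 39.30 ✓; ∠(GL, LB) = 90.00° ✓; |GL| = 6.400 ✓; bearing(G→Z) − bearing(G→L) = 87.00° ✓; |GZ| = 6.400 ✓; ∠(GZ, ZF) = 84.20° ✗; |ZF| = 24.50 ✓.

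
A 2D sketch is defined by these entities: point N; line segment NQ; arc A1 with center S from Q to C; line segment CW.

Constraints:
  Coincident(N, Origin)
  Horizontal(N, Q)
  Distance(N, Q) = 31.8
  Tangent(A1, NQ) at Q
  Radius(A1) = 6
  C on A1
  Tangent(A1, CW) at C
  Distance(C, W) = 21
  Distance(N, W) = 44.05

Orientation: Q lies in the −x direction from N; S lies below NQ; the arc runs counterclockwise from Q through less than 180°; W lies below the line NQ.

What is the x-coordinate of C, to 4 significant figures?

-37.72

Checks: N = (0.00, 0.00) ✓; |SC| = 6.000 ✓; ∠(SC, CW) = 90.00° ✓; |CW| = 21.00 ✓; |NW| = 44.05 ✓.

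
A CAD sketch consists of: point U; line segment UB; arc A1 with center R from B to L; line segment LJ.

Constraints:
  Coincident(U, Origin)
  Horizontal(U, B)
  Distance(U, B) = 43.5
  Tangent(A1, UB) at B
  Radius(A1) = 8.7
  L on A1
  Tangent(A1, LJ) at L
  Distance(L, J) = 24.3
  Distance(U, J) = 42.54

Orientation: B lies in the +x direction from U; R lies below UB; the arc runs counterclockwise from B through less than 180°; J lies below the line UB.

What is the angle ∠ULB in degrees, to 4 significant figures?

130.4°

Checks: |RL| = 8.700 ✓; ∠(RL, LJ) = 90.00° ✓; |LJ| = 24.30 ✓; |UJ| = 42.54 ✓.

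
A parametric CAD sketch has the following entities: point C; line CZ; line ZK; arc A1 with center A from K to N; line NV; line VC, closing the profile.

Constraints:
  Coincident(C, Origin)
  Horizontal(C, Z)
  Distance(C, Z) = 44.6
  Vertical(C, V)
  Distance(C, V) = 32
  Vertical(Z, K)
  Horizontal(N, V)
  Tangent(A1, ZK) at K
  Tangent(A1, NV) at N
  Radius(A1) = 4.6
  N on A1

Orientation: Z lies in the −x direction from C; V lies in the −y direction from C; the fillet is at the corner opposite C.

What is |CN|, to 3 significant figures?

51.2

The virtual corner opposite C is at (-44.6, -32.0). Tangency of A1 to ZK means the radius AK is perpendicular to ZK and tangency of A1 to NV means the radius AN is perpendicular to NV, with radius 4.6, so the center A sits 4.6 in from both sides at A = (-40.0, -27.4). That places the tangent points at K = (-44.6, -27.4) on ZK and N = (-40.0, -32.0) on NV. Then |CN| = |N − C| = 51.2.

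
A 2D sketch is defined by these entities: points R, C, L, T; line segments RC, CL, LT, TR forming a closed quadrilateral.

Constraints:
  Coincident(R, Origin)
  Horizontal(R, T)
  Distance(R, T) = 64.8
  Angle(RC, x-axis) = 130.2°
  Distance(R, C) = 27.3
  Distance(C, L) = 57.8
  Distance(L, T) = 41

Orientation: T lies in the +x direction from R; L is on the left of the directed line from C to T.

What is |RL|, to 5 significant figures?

50.496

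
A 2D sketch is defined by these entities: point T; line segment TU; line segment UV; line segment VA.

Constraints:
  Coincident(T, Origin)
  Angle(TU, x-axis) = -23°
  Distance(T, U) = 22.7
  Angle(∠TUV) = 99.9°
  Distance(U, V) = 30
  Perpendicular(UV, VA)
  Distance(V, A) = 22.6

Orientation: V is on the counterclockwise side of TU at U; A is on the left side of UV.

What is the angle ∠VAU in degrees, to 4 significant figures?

53.01°

T is at the origin; TU runs at -23.0° with length 22.7, so U = 22.7·(cos -23.0°, sin -23.0°) = (20.90, -8.870). ∠TUV = 99.9°, so UV runs at -23.0° + (180° − 99.9°) = 57.10° from the x-axis; with |UV| = 30.0, V = U + 30.0·(cos 57.10°, sin 57.10°) = (37.19, 16.32). UV is perpendicular to VA; with |VA| = 22.6 on the left of UV, A = V + 22.6·(-0.8396, 0.5432) = (18.22, 28.59). Then cos ∠VAU = AV·AU / (|AV||AU|), giving 53.01°.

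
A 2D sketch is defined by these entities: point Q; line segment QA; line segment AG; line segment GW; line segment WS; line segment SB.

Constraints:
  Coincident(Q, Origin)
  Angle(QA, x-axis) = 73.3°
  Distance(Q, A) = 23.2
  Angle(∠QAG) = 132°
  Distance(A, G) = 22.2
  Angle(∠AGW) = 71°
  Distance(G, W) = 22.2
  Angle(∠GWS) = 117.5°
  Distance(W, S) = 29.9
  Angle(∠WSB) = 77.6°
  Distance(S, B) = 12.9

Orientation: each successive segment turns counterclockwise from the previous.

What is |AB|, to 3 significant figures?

18.6

∠GWS = 117.5° gives WS at -67.2° from the x-axis; with |WS| = 29.9, S = (-7.46, -3.45). ∠WSB = 77.6° gives SB at 35.2° from the x-axis; with |SB| = 12.9, B = (3.08, 3.98). Then |AB| = |B − A| = 18.6.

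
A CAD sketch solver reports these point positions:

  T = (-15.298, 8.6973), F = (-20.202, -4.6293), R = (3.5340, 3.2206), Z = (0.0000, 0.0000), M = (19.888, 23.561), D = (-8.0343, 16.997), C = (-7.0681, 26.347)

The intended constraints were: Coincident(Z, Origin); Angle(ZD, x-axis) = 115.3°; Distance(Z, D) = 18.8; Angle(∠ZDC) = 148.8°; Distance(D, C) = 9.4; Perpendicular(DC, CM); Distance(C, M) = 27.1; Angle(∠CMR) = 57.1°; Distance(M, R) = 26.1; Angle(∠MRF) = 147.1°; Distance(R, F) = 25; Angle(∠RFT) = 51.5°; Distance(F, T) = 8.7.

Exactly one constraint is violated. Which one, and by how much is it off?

Distance(F, T) = 8.7 — off by 5.50.

Z = (0.00, 0.00) ✓; ZD at 115.3° ✓; |ZD| = 18.80 ✓; ∠ZDC = 148.8° ✓; |DC| = 9.400 ✓; ∠(DC, CM) = 90.00° ✓; |CM| = 27.10 ✓; ∠CMR = 57.10° ✓; |MR| = 26.10 ✓; ∠MRF = 147.1° ✓; |RF| = 25.00 ✓; ∠RFT = 51.50° ✓; |FT| = 14.20 ✗.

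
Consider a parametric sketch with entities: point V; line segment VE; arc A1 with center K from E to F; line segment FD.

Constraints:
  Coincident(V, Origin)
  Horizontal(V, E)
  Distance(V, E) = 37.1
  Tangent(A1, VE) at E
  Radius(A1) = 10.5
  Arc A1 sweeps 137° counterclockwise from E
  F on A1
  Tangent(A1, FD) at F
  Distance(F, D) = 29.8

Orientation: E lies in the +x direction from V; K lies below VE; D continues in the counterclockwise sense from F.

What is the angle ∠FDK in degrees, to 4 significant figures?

19.41°

V is at the origin; VE is horizontal with |VE| = 37.1 and E on the +x side, so E = (37.10, 0.000). Tangency of A1 to VE means the radius KE is perpendicular to VE, so K = E + (0, -10.5) = (37.10, -10.50). On A1, E sits at bearing 90° from K; a 137° counterclockwise sweep puts F at bearing 227°, so F = K + 10.5·(cos 227°, sin 227°) = (29.94, -18.18). Since A1 is tangent to FD there, KF ⟂ FD, so FD runs along (−sin 227°, cos 227°); with |FD| = 29.8, D = (51.73, -38.50). Then cos ∠FDK = DF·DK / (|DF||DK|), giving 19.41°.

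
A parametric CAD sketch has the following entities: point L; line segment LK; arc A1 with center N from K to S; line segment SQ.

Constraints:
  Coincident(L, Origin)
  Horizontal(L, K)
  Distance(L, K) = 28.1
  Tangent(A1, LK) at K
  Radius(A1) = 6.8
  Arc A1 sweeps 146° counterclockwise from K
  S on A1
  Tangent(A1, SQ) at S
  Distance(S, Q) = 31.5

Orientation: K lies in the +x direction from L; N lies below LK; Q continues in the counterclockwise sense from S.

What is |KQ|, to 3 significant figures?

37.4

L is at the origin; LK is horizontal with |LK| = 28.1 and K on the +x side, so K = (28.1, 0.00). Since A1 is tangent to LK there, NK ⟂ LK, so N = K + (0, -6.8) = (28.1, -6.80). On A1, K sits at bearing 90° from N; a 146° counterclockwise sweep puts S at bearing 236°, so S = N + 6.8·(cos 236°, sin 236°) = (24.3, -12.4). A1 meets SQ tangentially, so NS is at right angles to SQ, so SQ runs along (−sin 236°, cos 236°); with |SQ| = 31.5, Q = (50.4, -30.1). Then |KQ| = |Q − K| = 37.4.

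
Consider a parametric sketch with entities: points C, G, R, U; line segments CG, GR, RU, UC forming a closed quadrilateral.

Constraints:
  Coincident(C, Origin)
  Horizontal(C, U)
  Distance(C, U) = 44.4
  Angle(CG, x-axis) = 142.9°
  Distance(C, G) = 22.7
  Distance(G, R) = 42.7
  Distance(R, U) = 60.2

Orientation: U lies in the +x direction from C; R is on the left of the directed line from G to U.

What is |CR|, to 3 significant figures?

48.3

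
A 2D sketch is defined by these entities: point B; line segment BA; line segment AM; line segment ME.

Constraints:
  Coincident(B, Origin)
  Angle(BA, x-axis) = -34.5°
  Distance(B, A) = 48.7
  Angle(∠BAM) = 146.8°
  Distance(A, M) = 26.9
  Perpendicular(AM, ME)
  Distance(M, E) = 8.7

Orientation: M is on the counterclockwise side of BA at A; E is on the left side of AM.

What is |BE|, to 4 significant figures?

70.00

B is at the origin; BA runs at -34.5° with length 48.7, so A = 48.7·(cos -34.5°, sin -34.5°) = (40.13, -27.58). ∠BAM = 146.8°, so AM runs at -34.5° + (180° − 146.8°) = -1.300° from the x-axis; with |AM| = 26.9, M = A + 26.9·(cos -1.300°, sin -1.300°) = (67.03, -28.19). AM is perpendicular to ME; with |ME| = 8.7 on the left of AM, E = M + 8.7·(0.02269, 0.9997) = (67.23, -19.50). Then |BE| = |E − B| = 70.00.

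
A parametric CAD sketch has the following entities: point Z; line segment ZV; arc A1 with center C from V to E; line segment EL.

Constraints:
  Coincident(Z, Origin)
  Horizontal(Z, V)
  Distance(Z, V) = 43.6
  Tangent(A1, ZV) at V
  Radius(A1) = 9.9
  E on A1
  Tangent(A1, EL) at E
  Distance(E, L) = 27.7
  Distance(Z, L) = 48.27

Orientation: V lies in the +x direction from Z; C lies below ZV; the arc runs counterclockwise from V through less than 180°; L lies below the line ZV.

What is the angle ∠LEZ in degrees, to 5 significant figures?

100.19°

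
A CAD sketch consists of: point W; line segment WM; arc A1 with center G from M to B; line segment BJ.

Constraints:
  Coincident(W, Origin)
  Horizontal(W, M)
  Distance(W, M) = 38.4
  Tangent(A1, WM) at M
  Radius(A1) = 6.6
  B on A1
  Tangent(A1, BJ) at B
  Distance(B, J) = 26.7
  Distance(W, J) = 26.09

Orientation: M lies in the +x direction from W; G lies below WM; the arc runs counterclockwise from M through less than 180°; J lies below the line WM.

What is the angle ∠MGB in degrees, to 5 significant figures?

46.087°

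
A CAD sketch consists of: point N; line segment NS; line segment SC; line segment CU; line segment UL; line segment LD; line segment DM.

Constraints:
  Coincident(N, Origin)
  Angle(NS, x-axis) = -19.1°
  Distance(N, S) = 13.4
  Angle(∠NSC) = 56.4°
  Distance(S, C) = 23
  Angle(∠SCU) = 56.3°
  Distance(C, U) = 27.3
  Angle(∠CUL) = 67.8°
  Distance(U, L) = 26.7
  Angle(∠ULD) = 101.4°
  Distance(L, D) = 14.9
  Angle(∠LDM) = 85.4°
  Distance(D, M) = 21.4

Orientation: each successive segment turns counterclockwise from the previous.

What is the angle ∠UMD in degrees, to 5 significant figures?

109.30°

N is at the origin; NS runs at -19.1° with length 13.4, so S = (12.662, -4.3847). ∠NSC = 56.4° gives SC at 104.50° from the x-axis; with |SC| = 23.0, C = (6.9036, 17.883). ∠SCU = 56.3° gives CU at -131.80° from the x-axis; with |CU| = 27.3, U = (-11.293, -2.4688). ∠CUL = 67.8° gives UL at -19.600° from the x-axis; with |UL| = 26.7, L = (13.860, -11.425). ∠ULD = 101.4° gives LD at 59.000° from the x-axis; with |LD| = 14.9, D = (21.534, 1.3464). ∠LDM = 85.4° gives DM at 153.60° from the x-axis; with |DM| = 21.4, M = (2.3660, 10.862). Then cos ∠UMD = MU·MD / (|MU||MD|), giving 109.30°.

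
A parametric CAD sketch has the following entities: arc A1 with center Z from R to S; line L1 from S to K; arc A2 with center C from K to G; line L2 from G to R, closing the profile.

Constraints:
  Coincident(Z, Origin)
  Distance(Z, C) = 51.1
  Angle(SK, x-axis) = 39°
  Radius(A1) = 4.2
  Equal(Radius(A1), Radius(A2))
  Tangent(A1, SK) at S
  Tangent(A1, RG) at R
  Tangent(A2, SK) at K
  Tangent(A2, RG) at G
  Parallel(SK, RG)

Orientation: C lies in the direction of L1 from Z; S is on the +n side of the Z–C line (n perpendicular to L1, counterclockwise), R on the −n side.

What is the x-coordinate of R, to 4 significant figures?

2.643

Z is at the origin and C lies 51.1 along u from Z, so C = 51.1·u = (39.71, 32.16). Tangency of A1 to both parallel lines with radius 4.2 puts S and R at Z ± 4.2·n: S = (-2.643, 3.264), R = (2.643, -3.264). So R.x = 2.643.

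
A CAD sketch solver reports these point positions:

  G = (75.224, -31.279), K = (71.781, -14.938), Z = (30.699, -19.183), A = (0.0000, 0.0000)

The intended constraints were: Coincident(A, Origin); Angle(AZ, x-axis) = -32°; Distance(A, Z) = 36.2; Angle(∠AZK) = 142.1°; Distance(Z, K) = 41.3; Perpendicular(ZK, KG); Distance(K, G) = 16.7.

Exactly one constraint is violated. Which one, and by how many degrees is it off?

Perpendicular(ZK, KG) — off by 6.00°.

A = (0.00, 0.00) ✓; AZ at -32.00° ✓; |AZ| = 36.20 ✓; ∠AZK = 142.1° ✓; |ZK| = 41.30 ✓; ∠(ZK, KG) = 84.00° ✗; |KG| = 16.70 ✓.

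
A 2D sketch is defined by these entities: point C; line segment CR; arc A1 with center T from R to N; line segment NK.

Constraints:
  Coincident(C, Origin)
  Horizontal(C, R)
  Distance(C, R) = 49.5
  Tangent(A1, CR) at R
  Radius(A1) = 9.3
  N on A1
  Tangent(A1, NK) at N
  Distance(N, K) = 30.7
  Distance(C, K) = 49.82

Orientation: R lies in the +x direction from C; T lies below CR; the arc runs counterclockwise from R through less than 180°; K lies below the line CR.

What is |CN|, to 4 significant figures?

41.08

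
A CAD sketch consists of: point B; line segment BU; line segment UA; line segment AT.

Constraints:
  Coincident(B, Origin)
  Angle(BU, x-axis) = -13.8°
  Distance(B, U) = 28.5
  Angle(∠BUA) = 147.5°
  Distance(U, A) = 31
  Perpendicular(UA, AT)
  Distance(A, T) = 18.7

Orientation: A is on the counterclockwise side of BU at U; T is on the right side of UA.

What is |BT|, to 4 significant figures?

64.70

B is at the origin; BU runs at -13.8° with length 28.5, so U = 28.5·(cos -13.8°, sin -13.8°) = (27.68, -6.798). ∠BUA = 147.5°, so UA runs at -13.8° + (180° − 147.5°) = 18.70° from the x-axis; with |UA| = 31.0, A = U + 31.0·(cos 18.70°, sin 18.70°) = (57.04, 3.141). UA ⟂ AT; with |AT| = 18.7 on the right of UA, T = A + 18.7·(0.3206, -0.9472) = (63.04, -14.57). Then |BT| = |T − B| = 64.70.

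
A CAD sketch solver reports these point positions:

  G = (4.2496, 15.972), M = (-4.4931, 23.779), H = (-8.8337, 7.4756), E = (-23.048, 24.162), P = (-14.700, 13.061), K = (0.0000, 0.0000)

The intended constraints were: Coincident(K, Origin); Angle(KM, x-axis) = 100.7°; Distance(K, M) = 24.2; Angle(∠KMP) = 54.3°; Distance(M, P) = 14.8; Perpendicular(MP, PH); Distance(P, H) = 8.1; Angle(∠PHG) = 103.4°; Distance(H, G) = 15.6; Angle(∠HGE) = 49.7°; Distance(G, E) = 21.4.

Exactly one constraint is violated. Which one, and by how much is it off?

Distance(G, E) = 21.4 — off by 7.10.

K = (0.00, 0.00) ✓; KM at 100.7° ✓; |KM| = 24.20 ✓; ∠KMP = 54.30° ✓; |MP| = 14.80 ✓; ∠(MP, PH) = 90.01° ✓; |PH| = 8.100 ✓; ∠PHG = 103.4° ✓; |HG| = 15.60 ✓; ∠HGE = 49.70° ✓; |GE| = 28.50 ✗.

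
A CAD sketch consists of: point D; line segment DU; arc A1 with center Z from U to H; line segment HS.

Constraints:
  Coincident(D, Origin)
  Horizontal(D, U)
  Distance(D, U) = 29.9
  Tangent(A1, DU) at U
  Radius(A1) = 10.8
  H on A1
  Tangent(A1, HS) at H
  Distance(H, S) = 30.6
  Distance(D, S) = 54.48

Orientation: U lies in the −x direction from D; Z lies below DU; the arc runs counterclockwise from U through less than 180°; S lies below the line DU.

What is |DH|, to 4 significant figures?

42.54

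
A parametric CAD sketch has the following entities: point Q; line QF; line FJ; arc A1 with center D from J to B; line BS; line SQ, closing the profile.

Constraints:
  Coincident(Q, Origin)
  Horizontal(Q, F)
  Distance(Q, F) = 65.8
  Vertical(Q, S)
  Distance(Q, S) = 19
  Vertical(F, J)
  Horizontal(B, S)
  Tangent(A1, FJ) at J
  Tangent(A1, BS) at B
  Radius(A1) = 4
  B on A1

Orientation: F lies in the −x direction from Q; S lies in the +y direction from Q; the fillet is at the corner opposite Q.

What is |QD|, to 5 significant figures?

63.594

Q and S share the same x with |QS| = 19.0 and S on the +y side, so S = (0.0000, 19.000). The virtual corner opposite Q is at (-65.800, 19.000). The tangent condition forces DJ to be normal to FJ and the tangent condition forces DB to be normal to BS, with radius 4.0, so the center D sits 4.0 in from both sides at D = (-61.800, 15.000). Then |QD| = |D − Q| = 63.594.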